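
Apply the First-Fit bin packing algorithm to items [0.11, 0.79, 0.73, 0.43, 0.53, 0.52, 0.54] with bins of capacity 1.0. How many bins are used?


Place items sequentially using First-Fit:
  Item 0.11 -> new Bin 1
  Item 0.79 -> Bin 1 (now 0.9)
  Item 0.73 -> new Bin 2
  Item 0.43 -> new Bin 3
  Item 0.53 -> Bin 3 (now 0.96)
  Item 0.52 -> new Bin 4
  Item 0.54 -> new Bin 5
Total bins used = 5

5


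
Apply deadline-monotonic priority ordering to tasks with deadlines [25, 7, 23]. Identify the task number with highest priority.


Sort tasks by relative deadline (ascending):
  Task 2: deadline = 7
  Task 3: deadline = 23
  Task 1: deadline = 25
Priority order (highest first): [2, 3, 1]
Highest priority task = 2

2


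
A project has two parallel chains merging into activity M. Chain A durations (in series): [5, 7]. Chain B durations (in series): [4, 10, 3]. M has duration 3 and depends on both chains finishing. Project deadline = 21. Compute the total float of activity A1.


Forward pass: ES(A1) = sum of predecessors on chain A = 0
EF = ES + duration = 0 + 5 = 5
Backward pass: LF(M) = deadline = 21; LS(M) = 21 - 3 = 18
LF(A1) = LS(M) - sum(successors on chain A) = 18 - 7 = 11
LS = LF - duration = 11 - 5 = 6
Total float = LS - ES = 6 - 0 = 6

6


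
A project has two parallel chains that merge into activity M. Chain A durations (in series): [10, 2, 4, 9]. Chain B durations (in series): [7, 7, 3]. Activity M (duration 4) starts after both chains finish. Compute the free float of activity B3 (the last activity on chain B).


ES(B3) = sum of predecessors on chain B = 14
EF(B3) = ES + duration = 14 + 3 = 17
Successor of B3 is M. ES(M) = max(sum(A), sum(B)) = max(25, 17) = 25
Free float = ES(successor) - EF(current) = 25 - 17 = 8

8


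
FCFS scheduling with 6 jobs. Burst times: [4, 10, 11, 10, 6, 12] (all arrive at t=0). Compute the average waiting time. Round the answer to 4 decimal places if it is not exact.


FCFS order (as given): [4, 10, 11, 10, 6, 12]
Waiting times:
  Job 1: wait = 0
  Job 2: wait = 4
  Job 3: wait = 14
  Job 4: wait = 25
  Job 5: wait = 35
  Job 6: wait = 41
Sum of waiting times = 119
Average waiting time = 119/6 = 19.8333

19.8333


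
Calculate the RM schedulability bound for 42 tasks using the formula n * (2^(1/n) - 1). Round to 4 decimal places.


Compute 2^(1/42) = 1.0166404394
Subtract 1: 1.0166404394 - 1 = 0.0166404394
Multiply by n: 42 * 0.0166404394 = 0.6988984548
Round to 4 dp: 0.6989

0.6989


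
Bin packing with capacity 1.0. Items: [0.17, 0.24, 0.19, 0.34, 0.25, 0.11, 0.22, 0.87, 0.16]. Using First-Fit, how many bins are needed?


Place items sequentially using First-Fit:
  Item 0.17 -> new Bin 1
  Item 0.24 -> Bin 1 (now 0.41)
  Item 0.19 -> Bin 1 (now 0.6)
  Item 0.34 -> Bin 1 (now 0.94)
  Item 0.25 -> new Bin 2
  Item 0.11 -> Bin 2 (now 0.36)
  Item 0.22 -> Bin 2 (now 0.58)
  Item 0.87 -> new Bin 3
  Item 0.16 -> Bin 2 (now 0.74)
Total bins used = 3

3


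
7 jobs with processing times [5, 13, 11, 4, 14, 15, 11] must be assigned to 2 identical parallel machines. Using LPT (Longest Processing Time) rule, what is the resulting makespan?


Sort jobs in decreasing order (LPT): [15, 14, 13, 11, 11, 5, 4]
Assign each job to the least loaded machine:
  Machine 1: jobs [15, 11, 11], load = 37
  Machine 2: jobs [14, 13, 5, 4], load = 36
Makespan = max load = 37

37


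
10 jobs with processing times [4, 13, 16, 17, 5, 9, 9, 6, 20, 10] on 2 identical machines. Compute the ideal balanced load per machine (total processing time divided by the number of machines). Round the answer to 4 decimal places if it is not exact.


Total processing time = 4 + 13 + 16 + 17 + 5 + 9 + 9 + 6 + 20 + 10 = 109
Number of machines = 2
Ideal balanced load = 109 / 2 = 54.5

54.5


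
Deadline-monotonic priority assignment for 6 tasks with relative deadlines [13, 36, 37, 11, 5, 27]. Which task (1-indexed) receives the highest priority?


Sort tasks by relative deadline (ascending):
  Task 5: deadline = 5
  Task 4: deadline = 11
  Task 1: deadline = 13
  Task 6: deadline = 27
  Task 2: deadline = 36
  Task 3: deadline = 37
Priority order (highest first): [5, 4, 1, 6, 2, 3]
Highest priority task = 5

5


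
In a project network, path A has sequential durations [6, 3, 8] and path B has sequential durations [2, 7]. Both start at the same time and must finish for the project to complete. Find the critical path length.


Path A total = 6 + 3 + 8 = 17
Path B total = 2 + 7 = 9
Critical path = longest path = max(17, 9) = 17

17


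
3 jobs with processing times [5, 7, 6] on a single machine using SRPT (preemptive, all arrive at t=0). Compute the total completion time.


Since all jobs arrive at t=0, SRPT equals SPT ordering.
SPT order: [5, 6, 7]
Completion times:
  Job 1: p=5, C=5
  Job 2: p=6, C=11
  Job 3: p=7, C=18
Total completion time = 5 + 11 + 18 = 34

34


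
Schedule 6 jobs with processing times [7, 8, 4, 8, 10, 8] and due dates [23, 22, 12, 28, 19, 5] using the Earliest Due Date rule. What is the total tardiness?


Sort by due date (EDD order): [(8, 5), (4, 12), (10, 19), (8, 22), (7, 23), (8, 28)]
Compute completion times and tardiness:
  Job 1: p=8, d=5, C=8, tardiness=max(0,8-5)=3
  Job 2: p=4, d=12, C=12, tardiness=max(0,12-12)=0
  Job 3: p=10, d=19, C=22, tardiness=max(0,22-19)=3
  Job 4: p=8, d=22, C=30, tardiness=max(0,30-22)=8
  Job 5: p=7, d=23, C=37, tardiness=max(0,37-23)=14
  Job 6: p=8, d=28, C=45, tardiness=max(0,45-28)=17
Total tardiness = 45

45


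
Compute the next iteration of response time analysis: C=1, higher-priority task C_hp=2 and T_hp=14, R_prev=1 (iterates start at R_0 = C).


R_next = C + ceil(R_prev / T_hp) * C_hp
ceil(1 / 14) = ceil(0.0714) = 1
Interference = 1 * 2 = 2
R_next = 1 + 2 = 3

3


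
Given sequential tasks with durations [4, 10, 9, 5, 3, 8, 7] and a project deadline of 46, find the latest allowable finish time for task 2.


LF(activity 2) = deadline - sum of successor durations
Successors: activities 3 through 7 with durations [9, 5, 3, 8, 7]
Sum of successor durations = 32
LF = 46 - 32 = 14

14


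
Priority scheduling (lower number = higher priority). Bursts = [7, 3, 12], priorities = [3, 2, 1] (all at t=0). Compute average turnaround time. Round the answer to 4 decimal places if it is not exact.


Sort by priority (ascending = highest first):
Order: [(1, 12), (2, 3), (3, 7)]
Completion times:
  Priority 1, burst=12, C=12
  Priority 2, burst=3, C=15
  Priority 3, burst=7, C=22
Average turnaround = 49/3 = 16.3333

16.3333


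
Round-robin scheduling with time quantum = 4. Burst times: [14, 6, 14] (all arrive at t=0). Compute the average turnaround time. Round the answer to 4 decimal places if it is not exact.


Time quantum = 4
Execution trace:
  J1 runs 4 units, time = 4
  J2 runs 4 units, time = 8
  J3 runs 4 units, time = 12
  J1 runs 4 units, time = 16
  J2 runs 2 units, time = 18
  J3 runs 4 units, time = 22
  J1 runs 4 units, time = 26
  J3 runs 4 units, time = 30
  J1 runs 2 units, time = 32
  J3 runs 2 units, time = 34
Finish times: [32, 18, 34]
Average turnaround = 84/3 = 28.0

28.0


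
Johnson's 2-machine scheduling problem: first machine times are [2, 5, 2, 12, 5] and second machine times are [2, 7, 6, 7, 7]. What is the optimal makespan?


Apply Johnson's rule:
  Group 1 (a <= b): [(1, 2, 2), (3, 2, 6), (2, 5, 7), (5, 5, 7)]
  Group 2 (a > b): [(4, 12, 7)]
Optimal job order: [1, 3, 2, 5, 4]
Schedule:
  Job 1: M1 done at 2, M2 done at 4
  Job 3: M1 done at 4, M2 done at 10
  Job 2: M1 done at 9, M2 done at 17
  Job 5: M1 done at 14, M2 done at 24
  Job 4: M1 done at 26, M2 done at 33
Makespan = 33

33


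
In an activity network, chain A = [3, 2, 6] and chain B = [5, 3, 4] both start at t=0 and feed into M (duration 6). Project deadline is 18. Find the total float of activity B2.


Forward pass: ES(B2) = sum of predecessors on chain B = 5
EF = ES + duration = 5 + 3 = 8
Backward pass: LF(M) = deadline = 18; LS(M) = 18 - 6 = 12
LF(B2) = LS(M) - sum(successors on chain B) = 12 - 4 = 8
LS = LF - duration = 8 - 3 = 5
Total float = LS - ES = 5 - 5 = 0

0


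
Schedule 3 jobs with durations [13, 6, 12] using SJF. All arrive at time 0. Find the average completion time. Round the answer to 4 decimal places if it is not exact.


SJF order (ascending): [6, 12, 13]
Completion times:
  Job 1: burst=6, C=6
  Job 2: burst=12, C=18
  Job 3: burst=13, C=31
Average completion = 55/3 = 18.3333

18.3333


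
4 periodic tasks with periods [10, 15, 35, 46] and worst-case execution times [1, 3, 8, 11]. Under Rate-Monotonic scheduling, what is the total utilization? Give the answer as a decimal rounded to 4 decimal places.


Compute individual utilizations (exact fractions):
  Task 1: C/T = 1/10 (approx. 0.1)
  Task 2: C/T = 3/15 = 1/5 (approx. 0.2)
  Task 3: C/T = 8/35 (approx. 0.2286)
  Task 4: C/T = 11/46 (approx. 0.2391)
Total utilization U = 1/10 + 1/5 + 8/35 + 11/46 = 618/805
Rounded to 4 decimal places: U = 0.7677
RM (Liu & Layland) bound for 4 tasks = 0.756828; compare with U = 618/805 (approx. 0.767702)
bound < U <= 1, so the RM sufficient condition is not met (inconclusive; an exact test such as response-time analysis is needed).

0.7677


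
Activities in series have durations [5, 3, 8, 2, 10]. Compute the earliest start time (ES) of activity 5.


Activity 5 starts after activities 1 through 4 complete.
Predecessor durations: [5, 3, 8, 2]
ES = 5 + 3 + 8 + 2 = 18

18


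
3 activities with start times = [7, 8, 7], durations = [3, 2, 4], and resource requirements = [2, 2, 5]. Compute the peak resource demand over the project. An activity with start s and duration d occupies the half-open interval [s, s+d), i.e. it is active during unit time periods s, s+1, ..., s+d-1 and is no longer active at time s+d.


Each activity i is active on [start_i, start_i + duration_i).
Compute total resource usage per time slot:
  t=0: active resources = [], total = 0
  t=1: active resources = [], total = 0
  t=2: active resources = [], total = 0
  t=3: active resources = [], total = 0
  t=4: active resources = [], total = 0
  t=5: active resources = [], total = 0
  t=6: active resources = [], total = 0
  t=7: active resources = [2, 5], total = 7
  t=8: active resources = [2, 2, 5], total = 9
  t=9: active resources = [2, 2, 5], total = 9
  t=10: active resources = [5], total = 5
Peak resource demand = 9

9


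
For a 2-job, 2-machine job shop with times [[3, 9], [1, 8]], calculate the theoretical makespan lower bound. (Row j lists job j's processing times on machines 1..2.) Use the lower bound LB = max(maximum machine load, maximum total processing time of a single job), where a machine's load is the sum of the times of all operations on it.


Machine loads:
  Machine 1: 3 + 1 = 4
  Machine 2: 9 + 8 = 17
Max machine load = 17
Job totals:
  Job 1: 12
  Job 2: 9
Max job total = 12
Lower bound = max(17, 12) = 17

17


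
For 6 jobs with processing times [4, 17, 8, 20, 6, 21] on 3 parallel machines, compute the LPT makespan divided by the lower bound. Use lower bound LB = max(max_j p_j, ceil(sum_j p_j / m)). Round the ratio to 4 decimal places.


LPT order: [21, 20, 17, 8, 6, 4]
Machine loads after assignment: [25, 26, 25]
LPT makespan = 26
Lower bound = max(max_job, ceil(total/3)) = max(21, 26) = 26
Ratio = 26 / 26 = 1.0

1.0


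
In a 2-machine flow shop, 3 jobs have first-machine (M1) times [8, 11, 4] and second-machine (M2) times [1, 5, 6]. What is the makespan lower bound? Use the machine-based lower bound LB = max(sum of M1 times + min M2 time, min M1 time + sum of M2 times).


LB1 = sum(M1 times) + min(M2 times) = 23 + 1 = 24
LB2 = min(M1 times) + sum(M2 times) = 4 + 12 = 16
Lower bound = max(LB1, LB2) = max(24, 16) = 24

24


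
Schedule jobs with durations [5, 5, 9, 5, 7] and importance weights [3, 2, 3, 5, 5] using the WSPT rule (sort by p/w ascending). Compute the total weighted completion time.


Compute p/w ratios and sort ascending (WSPT): [(5, 5), (7, 5), (5, 3), (5, 2), (9, 3)]
Compute weighted completion times:
  Job (p=5,w=5): C=5, w*C=5*5=25
  Job (p=7,w=5): C=12, w*C=5*12=60
  Job (p=5,w=3): C=17, w*C=3*17=51
  Job (p=5,w=2): C=22, w*C=2*22=44
  Job (p=9,w=3): C=31, w*C=3*31=93
Total weighted completion time = 273

273


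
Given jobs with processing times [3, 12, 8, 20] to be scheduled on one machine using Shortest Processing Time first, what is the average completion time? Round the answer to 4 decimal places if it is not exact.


Sort jobs by processing time (SPT order): [3, 8, 12, 20]
Compute completion times sequentially:
  Job 1: processing = 3, completes at 3
  Job 2: processing = 8, completes at 11
  Job 3: processing = 12, completes at 23
  Job 4: processing = 20, completes at 43
Sum of completion times = 80
Average completion time = 80/4 = 20.0

20.0


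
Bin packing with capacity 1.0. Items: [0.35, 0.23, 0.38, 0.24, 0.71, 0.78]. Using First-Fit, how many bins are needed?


Place items sequentially using First-Fit:
  Item 0.35 -> new Bin 1
  Item 0.23 -> Bin 1 (now 0.58)
  Item 0.38 -> Bin 1 (now 0.96)
  Item 0.24 -> new Bin 2
  Item 0.71 -> Bin 2 (now 0.95)
  Item 0.78 -> new Bin 3
Total bins used = 3

3


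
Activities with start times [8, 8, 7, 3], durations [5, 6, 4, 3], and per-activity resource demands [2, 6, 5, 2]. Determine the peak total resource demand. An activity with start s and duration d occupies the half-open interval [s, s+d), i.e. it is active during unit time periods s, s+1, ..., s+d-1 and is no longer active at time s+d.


Each activity i is active on [start_i, start_i + duration_i).
Compute total resource usage per time slot:
  t=0: active resources = [], total = 0
  t=1: active resources = [], total = 0
  t=2: active resources = [], total = 0
  t=3: active resources = [2], total = 2
  t=4: active resources = [2], total = 2
  t=5: active resources = [2], total = 2
  t=6: active resources = [], total = 0
  t=7: active resources = [5], total = 5
  t=8: active resources = [2, 6, 5], total = 13
  t=9: active resources = [2, 6, 5], total = 13
  t=10: active resources = [2, 6, 5], total = 13
  t=11: active resources = [2, 6], total = 8
  t=12: active resources = [2, 6], total = 8
  t=13: active resources = [6], total = 6
Peak resource demand = 13

13


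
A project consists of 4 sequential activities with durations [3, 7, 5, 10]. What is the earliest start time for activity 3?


Activity 3 starts after activities 1 through 2 complete.
Predecessor durations: [3, 7]
ES = 3 + 7 = 10

10


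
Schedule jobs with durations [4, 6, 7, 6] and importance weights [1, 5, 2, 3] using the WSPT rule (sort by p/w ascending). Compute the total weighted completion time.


Compute p/w ratios and sort ascending (WSPT): [(6, 5), (6, 3), (7, 2), (4, 1)]
Compute weighted completion times:
  Job (p=6,w=5): C=6, w*C=5*6=30
  Job (p=6,w=3): C=12, w*C=3*12=36
  Job (p=7,w=2): C=19, w*C=2*19=38
  Job (p=4,w=1): C=23, w*C=1*23=23
Total weighted completion time = 127

127


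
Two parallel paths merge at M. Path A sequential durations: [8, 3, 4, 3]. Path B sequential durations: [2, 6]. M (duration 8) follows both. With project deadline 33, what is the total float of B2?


Forward pass: ES(B2) = sum of predecessors on chain B = 2
EF = ES + duration = 2 + 6 = 8
Backward pass: LF(M) = deadline = 33; LS(M) = 33 - 8 = 25
LF(B2) = LS(M) - sum(successors on chain B) = 25 - 0 = 25
LS = LF - duration = 25 - 6 = 19
Total float = LS - ES = 19 - 2 = 17

17


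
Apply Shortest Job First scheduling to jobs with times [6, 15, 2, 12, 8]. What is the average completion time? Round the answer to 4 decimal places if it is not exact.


SJF order (ascending): [2, 6, 8, 12, 15]
Completion times:
  Job 1: burst=2, C=2
  Job 2: burst=6, C=8
  Job 3: burst=8, C=16
  Job 4: burst=12, C=28
  Job 5: burst=15, C=43
Average completion = 97/5 = 19.4

19.4


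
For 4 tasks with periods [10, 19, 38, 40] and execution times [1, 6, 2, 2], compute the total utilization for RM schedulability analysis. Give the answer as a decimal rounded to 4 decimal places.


Compute individual utilizations (exact fractions):
  Task 1: C/T = 1/10 (approx. 0.1)
  Task 2: C/T = 6/19 (approx. 0.3158)
  Task 3: C/T = 2/38 = 1/19 (approx. 0.0526)
  Task 4: C/T = 2/40 = 1/20 (approx. 0.05)
Total utilization U = 1/10 + 6/19 + 1/19 + 1/20 = 197/380
Rounded to 4 decimal places: U = 0.5184
RM (Liu & Layland) bound for 4 tasks = 0.756828; compare with U = 197/380 (approx. 0.518421)
U <= bound, so schedulable by RM sufficient condition.

0.5184


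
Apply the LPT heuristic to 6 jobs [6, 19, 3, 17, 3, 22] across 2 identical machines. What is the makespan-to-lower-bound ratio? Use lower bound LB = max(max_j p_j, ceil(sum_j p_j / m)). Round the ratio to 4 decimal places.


LPT order: [22, 19, 17, 6, 3, 3]
Machine loads after assignment: [34, 36]
LPT makespan = 36
Lower bound = max(max_job, ceil(total/2)) = max(22, 35) = 35
Ratio = 36 / 35 = 1.0286

1.0286


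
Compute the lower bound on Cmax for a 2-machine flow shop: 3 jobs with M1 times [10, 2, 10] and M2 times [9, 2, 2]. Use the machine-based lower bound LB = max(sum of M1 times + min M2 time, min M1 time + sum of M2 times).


LB1 = sum(M1 times) + min(M2 times) = 22 + 2 = 24
LB2 = min(M1 times) + sum(M2 times) = 2 + 13 = 15
Lower bound = max(LB1, LB2) = max(24, 15) = 24

24


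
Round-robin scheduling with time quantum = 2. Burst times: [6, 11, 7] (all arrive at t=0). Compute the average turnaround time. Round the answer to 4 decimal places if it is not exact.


Time quantum = 2
Execution trace:
  J1 runs 2 units, time = 2
  J2 runs 2 units, time = 4
  J3 runs 2 units, time = 6
  J1 runs 2 units, time = 8
  J2 runs 2 units, time = 10
  J3 runs 2 units, time = 12
  J1 runs 2 units, time = 14
  J2 runs 2 units, time = 16
  J3 runs 2 units, time = 18
  J2 runs 2 units, time = 20
  J3 runs 1 units, time = 21
  J2 runs 2 units, time = 23
  J2 runs 1 units, time = 24
Finish times: [14, 24, 21]
Average turnaround = 59/3 = 19.6667

19.6667


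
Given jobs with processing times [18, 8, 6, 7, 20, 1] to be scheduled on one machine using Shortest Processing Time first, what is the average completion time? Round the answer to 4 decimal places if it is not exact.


Sort jobs by processing time (SPT order): [1, 6, 7, 8, 18, 20]
Compute completion times sequentially:
  Job 1: processing = 1, completes at 1
  Job 2: processing = 6, completes at 7
  Job 3: processing = 7, completes at 14
  Job 4: processing = 8, completes at 22
  Job 5: processing = 18, completes at 40
  Job 6: processing = 20, completes at 60
Sum of completion times = 144
Average completion time = 144/6 = 24.0

24.0


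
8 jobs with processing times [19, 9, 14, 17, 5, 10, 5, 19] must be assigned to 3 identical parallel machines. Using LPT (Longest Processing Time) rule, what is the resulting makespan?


Sort jobs in decreasing order (LPT): [19, 19, 17, 14, 10, 9, 5, 5]
Assign each job to the least loaded machine:
  Machine 1: jobs [19, 10, 5], load = 34
  Machine 2: jobs [19, 9, 5], load = 33
  Machine 3: jobs [17, 14], load = 31
Makespan = max load = 34

34


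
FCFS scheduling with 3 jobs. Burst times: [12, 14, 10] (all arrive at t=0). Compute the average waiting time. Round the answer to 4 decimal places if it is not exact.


FCFS order (as given): [12, 14, 10]
Waiting times:
  Job 1: wait = 0
  Job 2: wait = 12
  Job 3: wait = 26
Sum of waiting times = 38
Average waiting time = 38/3 = 12.6667

12.6667


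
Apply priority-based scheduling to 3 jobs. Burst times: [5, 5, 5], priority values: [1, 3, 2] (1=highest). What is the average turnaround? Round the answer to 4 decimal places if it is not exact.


Sort by priority (ascending = highest first):
Order: [(1, 5), (2, 5), (3, 5)]
Completion times:
  Priority 1, burst=5, C=5
  Priority 2, burst=5, C=10
  Priority 3, burst=5, C=15
Average turnaround = 30/3 = 10.0

10.0


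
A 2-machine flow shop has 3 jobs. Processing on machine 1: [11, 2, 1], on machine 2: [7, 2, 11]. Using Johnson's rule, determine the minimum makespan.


Apply Johnson's rule:
  Group 1 (a <= b): [(3, 1, 11), (2, 2, 2)]
  Group 2 (a > b): [(1, 11, 7)]
Optimal job order: [3, 2, 1]
Schedule:
  Job 3: M1 done at 1, M2 done at 12
  Job 2: M1 done at 3, M2 done at 14
  Job 1: M1 done at 14, M2 done at 21
Makespan = 21

21


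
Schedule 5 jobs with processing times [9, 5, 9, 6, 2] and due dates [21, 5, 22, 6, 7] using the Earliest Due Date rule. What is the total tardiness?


Sort by due date (EDD order): [(5, 5), (6, 6), (2, 7), (9, 21), (9, 22)]
Compute completion times and tardiness:
  Job 1: p=5, d=5, C=5, tardiness=max(0,5-5)=0
  Job 2: p=6, d=6, C=11, tardiness=max(0,11-6)=5
  Job 3: p=2, d=7, C=13, tardiness=max(0,13-7)=6
  Job 4: p=9, d=21, C=22, tardiness=max(0,22-21)=1
  Job 5: p=9, d=22, C=31, tardiness=max(0,31-22)=9
Total tardiness = 21

21


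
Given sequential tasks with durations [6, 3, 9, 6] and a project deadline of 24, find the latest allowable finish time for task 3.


LF(activity 3) = deadline - sum of successor durations
Successors: activities 4 through 4 with durations [6]
Sum of successor durations = 6
LF = 24 - 6 = 18

18


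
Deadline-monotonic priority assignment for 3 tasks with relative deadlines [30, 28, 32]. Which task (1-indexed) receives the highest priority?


Sort tasks by relative deadline (ascending):
  Task 2: deadline = 28
  Task 1: deadline = 30
  Task 3: deadline = 32
Priority order (highest first): [2, 1, 3]
Highest priority task = 2

2


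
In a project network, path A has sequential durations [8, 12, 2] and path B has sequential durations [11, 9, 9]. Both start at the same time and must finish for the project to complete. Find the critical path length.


Path A total = 8 + 12 + 2 = 22
Path B total = 11 + 9 + 9 = 29
Critical path = longest path = max(22, 29) = 29

29


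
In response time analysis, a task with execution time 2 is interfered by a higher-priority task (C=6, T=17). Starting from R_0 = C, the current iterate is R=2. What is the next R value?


R_next = C + ceil(R_prev / T_hp) * C_hp
ceil(2 / 17) = ceil(0.1176) = 1
Interference = 1 * 6 = 6
R_next = 2 + 6 = 8

8


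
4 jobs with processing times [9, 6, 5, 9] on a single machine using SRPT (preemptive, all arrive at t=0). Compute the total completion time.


Since all jobs arrive at t=0, SRPT equals SPT ordering.
SPT order: [5, 6, 9, 9]
Completion times:
  Job 1: p=5, C=5
  Job 2: p=6, C=11
  Job 3: p=9, C=20
  Job 4: p=9, C=29
Total completion time = 5 + 11 + 20 + 29 = 65

65


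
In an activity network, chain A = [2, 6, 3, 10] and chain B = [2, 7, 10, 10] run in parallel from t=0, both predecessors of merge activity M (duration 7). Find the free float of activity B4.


ES(B4) = sum of predecessors on chain B = 19
EF(B4) = ES + duration = 19 + 10 = 29
Successor of B4 is M. ES(M) = max(sum(A), sum(B)) = max(21, 29) = 29
Free float = ES(successor) - EF(current) = 29 - 29 = 0

0


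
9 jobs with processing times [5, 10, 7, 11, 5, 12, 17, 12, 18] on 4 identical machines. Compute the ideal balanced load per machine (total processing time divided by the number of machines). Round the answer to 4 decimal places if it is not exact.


Total processing time = 5 + 10 + 7 + 11 + 5 + 12 + 17 + 12 + 18 = 97
Number of machines = 4
Ideal balanced load = 97 / 4 = 24.25

24.25


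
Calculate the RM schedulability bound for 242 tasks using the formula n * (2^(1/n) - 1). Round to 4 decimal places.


Compute 2^(1/242) = 1.0028683504
Subtract 1: 1.0028683504 - 1 = 0.0028683504
Multiply by n: 242 * 0.0028683504 = 0.6941407968
Round to 4 dp: 0.6941

0.6941


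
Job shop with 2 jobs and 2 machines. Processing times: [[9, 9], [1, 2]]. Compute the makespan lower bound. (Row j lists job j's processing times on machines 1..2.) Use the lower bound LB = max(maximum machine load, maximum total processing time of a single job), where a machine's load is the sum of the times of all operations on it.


Machine loads:
  Machine 1: 9 + 1 = 10
  Machine 2: 9 + 2 = 11
Max machine load = 11
Job totals:
  Job 1: 18
  Job 2: 3
Max job total = 18
Lower bound = max(11, 18) = 18

18


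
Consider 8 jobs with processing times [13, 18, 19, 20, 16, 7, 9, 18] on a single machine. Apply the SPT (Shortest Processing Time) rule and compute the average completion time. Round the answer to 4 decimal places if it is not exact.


Sort jobs by processing time (SPT order): [7, 9, 13, 16, 18, 18, 19, 20]
Compute completion times sequentially:
  Job 1: processing = 7, completes at 7
  Job 2: processing = 9, completes at 16
  Job 3: processing = 13, completes at 29
  Job 4: processing = 16, completes at 45
  Job 5: processing = 18, completes at 63
  Job 6: processing = 18, completes at 81
  Job 7: processing = 19, completes at 100
  Job 8: processing = 20, completes at 120
Sum of completion times = 461
Average completion time = 461/8 = 57.625

57.625


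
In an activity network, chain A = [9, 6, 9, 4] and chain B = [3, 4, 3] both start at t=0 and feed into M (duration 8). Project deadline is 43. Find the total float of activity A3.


Forward pass: ES(A3) = sum of predecessors on chain A = 15
EF = ES + duration = 15 + 9 = 24
Backward pass: LF(M) = deadline = 43; LS(M) = 43 - 8 = 35
LF(A3) = LS(M) - sum(successors on chain A) = 35 - 4 = 31
LS = LF - duration = 31 - 9 = 22
Total float = LS - ES = 22 - 15 = 7

7


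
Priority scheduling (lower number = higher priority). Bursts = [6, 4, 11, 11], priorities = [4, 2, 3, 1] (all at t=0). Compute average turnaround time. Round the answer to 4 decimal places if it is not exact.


Sort by priority (ascending = highest first):
Order: [(1, 11), (2, 4), (3, 11), (4, 6)]
Completion times:
  Priority 1, burst=11, C=11
  Priority 2, burst=4, C=15
  Priority 3, burst=11, C=26
  Priority 4, burst=6, C=32
Average turnaround = 84/4 = 21.0

21.0


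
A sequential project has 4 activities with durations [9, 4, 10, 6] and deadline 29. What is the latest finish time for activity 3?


LF(activity 3) = deadline - sum of successor durations
Successors: activities 4 through 4 with durations [6]
Sum of successor durations = 6
LF = 29 - 6 = 23

23


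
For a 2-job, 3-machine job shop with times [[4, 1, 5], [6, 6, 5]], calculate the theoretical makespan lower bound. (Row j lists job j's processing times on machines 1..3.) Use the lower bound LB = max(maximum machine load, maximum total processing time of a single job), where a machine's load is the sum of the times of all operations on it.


Machine loads:
  Machine 1: 4 + 6 = 10
  Machine 2: 1 + 6 = 7
  Machine 3: 5 + 5 = 10
Max machine load = 10
Job totals:
  Job 1: 10
  Job 2: 17
Max job total = 17
Lower bound = max(10, 17) = 17

17


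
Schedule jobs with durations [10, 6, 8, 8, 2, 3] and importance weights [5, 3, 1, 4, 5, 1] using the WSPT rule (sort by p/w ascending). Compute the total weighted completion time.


Compute p/w ratios and sort ascending (WSPT): [(2, 5), (10, 5), (6, 3), (8, 4), (3, 1), (8, 1)]
Compute weighted completion times:
  Job (p=2,w=5): C=2, w*C=5*2=10
  Job (p=10,w=5): C=12, w*C=5*12=60
  Job (p=6,w=3): C=18, w*C=3*18=54
  Job (p=8,w=4): C=26, w*C=4*26=104
  Job (p=3,w=1): C=29, w*C=1*29=29
  Job (p=8,w=1): C=37, w*C=1*37=37
Total weighted completion time = 294

294


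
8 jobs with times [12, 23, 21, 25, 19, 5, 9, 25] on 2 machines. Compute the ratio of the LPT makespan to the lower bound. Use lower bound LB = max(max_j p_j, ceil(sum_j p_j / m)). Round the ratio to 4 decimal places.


LPT order: [25, 25, 23, 21, 19, 12, 9, 5]
Machine loads after assignment: [69, 70]
LPT makespan = 70
Lower bound = max(max_job, ceil(total/2)) = max(25, 70) = 70
Ratio = 70 / 70 = 1.0

1.0


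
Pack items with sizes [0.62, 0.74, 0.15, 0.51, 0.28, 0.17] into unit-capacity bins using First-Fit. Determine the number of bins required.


Place items sequentially using First-Fit:
  Item 0.62 -> new Bin 1
  Item 0.74 -> new Bin 2
  Item 0.15 -> Bin 1 (now 0.77)
  Item 0.51 -> new Bin 3
  Item 0.28 -> Bin 3 (now 0.79)
  Item 0.17 -> Bin 1 (now 0.94)
Total bins used = 3

3


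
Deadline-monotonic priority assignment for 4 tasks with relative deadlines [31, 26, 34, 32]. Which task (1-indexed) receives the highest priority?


Sort tasks by relative deadline (ascending):
  Task 2: deadline = 26
  Task 1: deadline = 31
  Task 4: deadline = 32
  Task 3: deadline = 34
Priority order (highest first): [2, 1, 4, 3]
Highest priority task = 2

2


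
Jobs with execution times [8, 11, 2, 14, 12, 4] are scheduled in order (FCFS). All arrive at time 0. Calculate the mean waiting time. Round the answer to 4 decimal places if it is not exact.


FCFS order (as given): [8, 11, 2, 14, 12, 4]
Waiting times:
  Job 1: wait = 0
  Job 2: wait = 8
  Job 3: wait = 19
  Job 4: wait = 21
  Job 5: wait = 35
  Job 6: wait = 47
Sum of waiting times = 130
Average waiting time = 130/6 = 21.6667

21.6667


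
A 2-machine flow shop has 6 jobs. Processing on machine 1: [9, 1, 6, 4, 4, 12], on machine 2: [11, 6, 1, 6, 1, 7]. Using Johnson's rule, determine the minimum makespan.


Apply Johnson's rule:
  Group 1 (a <= b): [(2, 1, 6), (4, 4, 6), (1, 9, 11)]
  Group 2 (a > b): [(6, 12, 7), (3, 6, 1), (5, 4, 1)]
Optimal job order: [2, 4, 1, 6, 3, 5]
Schedule:
  Job 2: M1 done at 1, M2 done at 7
  Job 4: M1 done at 5, M2 done at 13
  Job 1: M1 done at 14, M2 done at 25
  Job 6: M1 done at 26, M2 done at 33
  Job 3: M1 done at 32, M2 done at 34
  Job 5: M1 done at 36, M2 done at 37
Makespan = 37

37


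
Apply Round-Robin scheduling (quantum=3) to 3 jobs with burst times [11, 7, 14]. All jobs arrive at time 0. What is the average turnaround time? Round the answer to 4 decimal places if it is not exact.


Time quantum = 3
Execution trace:
  J1 runs 3 units, time = 3
  J2 runs 3 units, time = 6
  J3 runs 3 units, time = 9
  J1 runs 3 units, time = 12
  J2 runs 3 units, time = 15
  J3 runs 3 units, time = 18
  J1 runs 3 units, time = 21
  J2 runs 1 units, time = 22
  J3 runs 3 units, time = 25
  J1 runs 2 units, time = 27
  J3 runs 3 units, time = 30
  J3 runs 2 units, time = 32
Finish times: [27, 22, 32]
Average turnaround = 81/3 = 27.0

27.0


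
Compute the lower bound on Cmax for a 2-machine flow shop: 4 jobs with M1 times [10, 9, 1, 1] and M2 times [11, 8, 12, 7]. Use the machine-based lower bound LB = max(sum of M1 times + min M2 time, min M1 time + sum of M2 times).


LB1 = sum(M1 times) + min(M2 times) = 21 + 7 = 28
LB2 = min(M1 times) + sum(M2 times) = 1 + 38 = 39
Lower bound = max(LB1, LB2) = max(28, 39) = 39

39


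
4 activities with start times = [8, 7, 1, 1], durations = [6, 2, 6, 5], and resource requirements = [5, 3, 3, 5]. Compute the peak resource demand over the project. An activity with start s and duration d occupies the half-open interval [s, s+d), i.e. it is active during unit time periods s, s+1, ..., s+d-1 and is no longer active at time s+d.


Each activity i is active on [start_i, start_i + duration_i).
Compute total resource usage per time slot:
  t=0: active resources = [], total = 0
  t=1: active resources = [3, 5], total = 8
  t=2: active resources = [3, 5], total = 8
  t=3: active resources = [3, 5], total = 8
  t=4: active resources = [3, 5], total = 8
  t=5: active resources = [3, 5], total = 8
  t=6: active resources = [3], total = 3
  t=7: active resources = [3], total = 3
  t=8: active resources = [5, 3], total = 8
  t=9: active resources = [5], total = 5
  t=10: active resources = [5], total = 5
  t=11: active resources = [5], total = 5
  t=12: active resources = [5], total = 5
  t=13: active resources = [5], total = 5
Peak resource demand = 8

8


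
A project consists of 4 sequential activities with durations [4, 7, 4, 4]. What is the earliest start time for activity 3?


Activity 3 starts after activities 1 through 2 complete.
Predecessor durations: [4, 7]
ES = 4 + 7 = 11

11


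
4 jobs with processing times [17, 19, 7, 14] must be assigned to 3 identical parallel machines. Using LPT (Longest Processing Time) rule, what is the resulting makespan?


Sort jobs in decreasing order (LPT): [19, 17, 14, 7]
Assign each job to the least loaded machine:
  Machine 1: jobs [19], load = 19
  Machine 2: jobs [17], load = 17
  Machine 3: jobs [14, 7], load = 21
Makespan = max load = 21

21


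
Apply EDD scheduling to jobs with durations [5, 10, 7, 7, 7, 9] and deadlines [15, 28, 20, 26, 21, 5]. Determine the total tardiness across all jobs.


Sort by due date (EDD order): [(9, 5), (5, 15), (7, 20), (7, 21), (7, 26), (10, 28)]
Compute completion times and tardiness:
  Job 1: p=9, d=5, C=9, tardiness=max(0,9-5)=4
  Job 2: p=5, d=15, C=14, tardiness=max(0,14-15)=0
  Job 3: p=7, d=20, C=21, tardiness=max(0,21-20)=1
  Job 4: p=7, d=21, C=28, tardiness=max(0,28-21)=7
  Job 5: p=7, d=26, C=35, tardiness=max(0,35-26)=9
  Job 6: p=10, d=28, C=45, tardiness=max(0,45-28)=17
Total tardiness = 38

38


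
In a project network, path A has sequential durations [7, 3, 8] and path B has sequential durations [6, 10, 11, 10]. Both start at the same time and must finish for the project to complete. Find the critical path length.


Path A total = 7 + 3 + 8 = 18
Path B total = 6 + 10 + 11 + 10 = 37
Critical path = longest path = max(18, 37) = 37

37


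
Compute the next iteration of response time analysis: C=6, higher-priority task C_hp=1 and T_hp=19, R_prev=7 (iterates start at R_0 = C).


R_next = C + ceil(R_prev / T_hp) * C_hp
ceil(7 / 19) = ceil(0.3684) = 1
Interference = 1 * 1 = 1
R_next = 6 + 1 = 7
R_next = R_prev, so the iteration has converged (response time = 7).

7


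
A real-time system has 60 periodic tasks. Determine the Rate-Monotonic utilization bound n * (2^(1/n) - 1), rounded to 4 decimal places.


Compute 2^(1/60) = 1.0116194403
Subtract 1: 1.0116194403 - 1 = 0.0116194403
Multiply by n: 60 * 0.0116194403 = 0.6971664180
Round to 4 dp: 0.6972

0.6972


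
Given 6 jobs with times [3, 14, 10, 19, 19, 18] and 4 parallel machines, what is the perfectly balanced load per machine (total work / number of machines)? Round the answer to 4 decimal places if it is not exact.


Total processing time = 3 + 14 + 10 + 19 + 19 + 18 = 83
Number of machines = 4
Ideal balanced load = 83 / 4 = 20.75

20.75


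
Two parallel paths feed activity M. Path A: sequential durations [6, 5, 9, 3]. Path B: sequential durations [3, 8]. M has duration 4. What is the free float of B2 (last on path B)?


ES(B2) = sum of predecessors on chain B = 3
EF(B2) = ES + duration = 3 + 8 = 11
Successor of B2 is M. ES(M) = max(sum(A), sum(B)) = max(23, 11) = 23
Free float = ES(successor) - EF(current) = 23 - 11 = 12

12


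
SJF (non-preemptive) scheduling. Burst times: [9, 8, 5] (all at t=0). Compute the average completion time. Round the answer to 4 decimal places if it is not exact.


SJF order (ascending): [5, 8, 9]
Completion times:
  Job 1: burst=5, C=5
  Job 2: burst=8, C=13
  Job 3: burst=9, C=22
Average completion = 40/3 = 13.3333

13.3333


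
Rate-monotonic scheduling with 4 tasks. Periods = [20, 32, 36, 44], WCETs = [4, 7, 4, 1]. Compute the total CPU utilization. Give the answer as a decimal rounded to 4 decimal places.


Compute individual utilizations (exact fractions):
  Task 1: C/T = 4/20 = 1/5 (approx. 0.2)
  Task 2: C/T = 7/32 (approx. 0.2188)
  Task 3: C/T = 4/36 = 1/9 (approx. 0.1111)
  Task 4: C/T = 1/44 (approx. 0.0227)
Total utilization U = 1/5 + 7/32 + 1/9 + 1/44 = 8753/15840
Rounded to 4 decimal places: U = 0.5526
RM (Liu & Layland) bound for 4 tasks = 0.756828; compare with U = 8753/15840 (approx. 0.552588)
U <= bound, so schedulable by RM sufficient condition.

0.5526


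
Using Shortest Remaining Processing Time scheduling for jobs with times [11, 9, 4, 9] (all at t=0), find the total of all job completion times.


Since all jobs arrive at t=0, SRPT equals SPT ordering.
SPT order: [4, 9, 9, 11]
Completion times:
  Job 1: p=4, C=4
  Job 2: p=9, C=13
  Job 3: p=9, C=22
  Job 4: p=11, C=33
Total completion time = 4 + 13 + 22 + 33 = 72

72


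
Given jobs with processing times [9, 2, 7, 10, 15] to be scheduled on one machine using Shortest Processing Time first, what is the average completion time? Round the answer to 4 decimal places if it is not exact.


Sort jobs by processing time (SPT order): [2, 7, 9, 10, 15]
Compute completion times sequentially:
  Job 1: processing = 2, completes at 2
  Job 2: processing = 7, completes at 9
  Job 3: processing = 9, completes at 18
  Job 4: processing = 10, completes at 28
  Job 5: processing = 15, completes at 43
Sum of completion times = 100
Average completion time = 100/5 = 20.0

20.0


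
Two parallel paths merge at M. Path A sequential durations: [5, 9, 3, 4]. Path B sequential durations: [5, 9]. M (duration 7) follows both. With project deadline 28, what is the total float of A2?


Forward pass: ES(A2) = sum of predecessors on chain A = 5
EF = ES + duration = 5 + 9 = 14
Backward pass: LF(M) = deadline = 28; LS(M) = 28 - 7 = 21
LF(A2) = LS(M) - sum(successors on chain A) = 21 - 7 = 14
LS = LF - duration = 14 - 9 = 5
Total float = LS - ES = 5 - 5 = 0

0


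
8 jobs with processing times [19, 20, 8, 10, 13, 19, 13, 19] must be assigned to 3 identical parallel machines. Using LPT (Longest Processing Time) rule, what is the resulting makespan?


Sort jobs in decreasing order (LPT): [20, 19, 19, 19, 13, 13, 10, 8]
Assign each job to the least loaded machine:
  Machine 1: jobs [20, 13, 8], load = 41
  Machine 2: jobs [19, 19], load = 38
  Machine 3: jobs [19, 13, 10], load = 42
Makespan = max load = 42

42


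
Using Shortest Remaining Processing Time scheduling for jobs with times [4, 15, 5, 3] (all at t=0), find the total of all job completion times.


Since all jobs arrive at t=0, SRPT equals SPT ordering.
SPT order: [3, 4, 5, 15]
Completion times:
  Job 1: p=3, C=3
  Job 2: p=4, C=7
  Job 3: p=5, C=12
  Job 4: p=15, C=27
Total completion time = 3 + 7 + 12 + 27 = 49

49


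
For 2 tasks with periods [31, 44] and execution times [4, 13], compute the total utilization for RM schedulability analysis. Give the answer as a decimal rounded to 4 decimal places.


Compute individual utilizations (exact fractions):
  Task 1: C/T = 4/31 (approx. 0.129)
  Task 2: C/T = 13/44 (approx. 0.2955)
Total utilization U = 4/31 + 13/44 = 579/1364
Rounded to 4 decimal places: U = 0.4245
RM (Liu & Layland) bound for 2 tasks = 0.828427; compare with U = 579/1364 (approx. 0.424487)
U <= bound, so schedulable by RM sufficient condition.

0.4245


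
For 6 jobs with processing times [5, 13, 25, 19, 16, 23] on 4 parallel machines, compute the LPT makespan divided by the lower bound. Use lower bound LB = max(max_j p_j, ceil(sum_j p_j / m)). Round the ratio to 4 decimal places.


LPT order: [25, 23, 19, 16, 13, 5]
Machine loads after assignment: [25, 23, 24, 29]
LPT makespan = 29
Lower bound = max(max_job, ceil(total/4)) = max(25, 26) = 26
Ratio = 29 / 26 = 1.1154

1.1154


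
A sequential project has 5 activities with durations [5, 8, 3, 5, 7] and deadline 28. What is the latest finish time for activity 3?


LF(activity 3) = deadline - sum of successor durations
Successors: activities 4 through 5 with durations [5, 7]
Sum of successor durations = 12
LF = 28 - 12 = 16

16


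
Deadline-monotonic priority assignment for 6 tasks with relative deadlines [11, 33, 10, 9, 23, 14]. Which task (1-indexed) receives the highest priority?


Sort tasks by relative deadline (ascending):
  Task 4: deadline = 9
  Task 3: deadline = 10
  Task 1: deadline = 11
  Task 6: deadline = 14
  Task 5: deadline = 23
  Task 2: deadline = 33
Priority order (highest first): [4, 3, 1, 6, 5, 2]
Highest priority task = 4

4


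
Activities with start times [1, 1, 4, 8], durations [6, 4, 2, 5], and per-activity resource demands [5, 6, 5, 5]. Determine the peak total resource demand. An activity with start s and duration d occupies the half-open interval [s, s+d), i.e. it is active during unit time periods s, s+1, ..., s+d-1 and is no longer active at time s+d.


Each activity i is active on [start_i, start_i + duration_i).
Compute total resource usage per time slot:
  t=0: active resources = [], total = 0
  t=1: active resources = [5, 6], total = 11
  t=2: active resources = [5, 6], total = 11
  t=3: active resources = [5, 6], total = 11
  t=4: active resources = [5, 6, 5], total = 16
  t=5: active resources = [5, 5], total = 10
  t=6: active resources = [5], total = 5
  t=7: active resources = [], total = 0
  t=8: active resources = [5], total = 5
  t=9: active resources = [5], total = 5
  t=10: active resources = [5], total = 5
  t=11: active resources = [5], total = 5
  t=12: active resources = [5], total = 5
Peak resource demand = 16

16
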